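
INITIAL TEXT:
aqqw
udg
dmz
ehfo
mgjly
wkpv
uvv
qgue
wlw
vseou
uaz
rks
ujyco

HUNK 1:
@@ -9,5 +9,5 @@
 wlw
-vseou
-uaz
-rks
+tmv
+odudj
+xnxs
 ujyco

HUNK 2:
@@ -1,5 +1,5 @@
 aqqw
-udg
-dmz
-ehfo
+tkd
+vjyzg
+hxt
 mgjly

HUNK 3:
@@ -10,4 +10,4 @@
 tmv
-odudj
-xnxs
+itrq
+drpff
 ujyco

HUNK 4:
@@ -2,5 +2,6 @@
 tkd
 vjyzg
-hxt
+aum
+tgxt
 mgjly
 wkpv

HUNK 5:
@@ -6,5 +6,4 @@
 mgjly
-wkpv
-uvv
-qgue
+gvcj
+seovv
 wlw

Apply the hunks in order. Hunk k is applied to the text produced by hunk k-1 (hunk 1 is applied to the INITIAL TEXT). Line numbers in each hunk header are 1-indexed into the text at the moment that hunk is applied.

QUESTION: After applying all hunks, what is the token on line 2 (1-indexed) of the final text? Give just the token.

Answer: tkd

Derivation:
Hunk 1: at line 9 remove [vseou,uaz,rks] add [tmv,odudj,xnxs] -> 13 lines: aqqw udg dmz ehfo mgjly wkpv uvv qgue wlw tmv odudj xnxs ujyco
Hunk 2: at line 1 remove [udg,dmz,ehfo] add [tkd,vjyzg,hxt] -> 13 lines: aqqw tkd vjyzg hxt mgjly wkpv uvv qgue wlw tmv odudj xnxs ujyco
Hunk 3: at line 10 remove [odudj,xnxs] add [itrq,drpff] -> 13 lines: aqqw tkd vjyzg hxt mgjly wkpv uvv qgue wlw tmv itrq drpff ujyco
Hunk 4: at line 2 remove [hxt] add [aum,tgxt] -> 14 lines: aqqw tkd vjyzg aum tgxt mgjly wkpv uvv qgue wlw tmv itrq drpff ujyco
Hunk 5: at line 6 remove [wkpv,uvv,qgue] add [gvcj,seovv] -> 13 lines: aqqw tkd vjyzg aum tgxt mgjly gvcj seovv wlw tmv itrq drpff ujyco
Final line 2: tkd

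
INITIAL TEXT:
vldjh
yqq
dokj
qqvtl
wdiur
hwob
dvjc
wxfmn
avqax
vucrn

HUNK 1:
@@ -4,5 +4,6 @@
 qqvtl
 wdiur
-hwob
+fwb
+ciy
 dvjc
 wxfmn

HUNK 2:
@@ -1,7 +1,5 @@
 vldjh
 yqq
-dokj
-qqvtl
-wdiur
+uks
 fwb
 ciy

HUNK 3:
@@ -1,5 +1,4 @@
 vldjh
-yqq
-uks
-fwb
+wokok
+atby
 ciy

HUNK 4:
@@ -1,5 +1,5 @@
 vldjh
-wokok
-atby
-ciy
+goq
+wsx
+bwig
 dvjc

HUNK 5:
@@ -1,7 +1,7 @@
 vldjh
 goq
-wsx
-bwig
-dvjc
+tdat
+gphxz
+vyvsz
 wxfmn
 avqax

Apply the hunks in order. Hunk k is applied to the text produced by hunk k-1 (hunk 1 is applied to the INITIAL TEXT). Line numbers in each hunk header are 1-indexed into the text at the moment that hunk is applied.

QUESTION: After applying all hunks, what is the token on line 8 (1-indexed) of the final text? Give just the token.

Answer: vucrn

Derivation:
Hunk 1: at line 4 remove [hwob] add [fwb,ciy] -> 11 lines: vldjh yqq dokj qqvtl wdiur fwb ciy dvjc wxfmn avqax vucrn
Hunk 2: at line 1 remove [dokj,qqvtl,wdiur] add [uks] -> 9 lines: vldjh yqq uks fwb ciy dvjc wxfmn avqax vucrn
Hunk 3: at line 1 remove [yqq,uks,fwb] add [wokok,atby] -> 8 lines: vldjh wokok atby ciy dvjc wxfmn avqax vucrn
Hunk 4: at line 1 remove [wokok,atby,ciy] add [goq,wsx,bwig] -> 8 lines: vldjh goq wsx bwig dvjc wxfmn avqax vucrn
Hunk 5: at line 1 remove [wsx,bwig,dvjc] add [tdat,gphxz,vyvsz] -> 8 lines: vldjh goq tdat gphxz vyvsz wxfmn avqax vucrn
Final line 8: vucrn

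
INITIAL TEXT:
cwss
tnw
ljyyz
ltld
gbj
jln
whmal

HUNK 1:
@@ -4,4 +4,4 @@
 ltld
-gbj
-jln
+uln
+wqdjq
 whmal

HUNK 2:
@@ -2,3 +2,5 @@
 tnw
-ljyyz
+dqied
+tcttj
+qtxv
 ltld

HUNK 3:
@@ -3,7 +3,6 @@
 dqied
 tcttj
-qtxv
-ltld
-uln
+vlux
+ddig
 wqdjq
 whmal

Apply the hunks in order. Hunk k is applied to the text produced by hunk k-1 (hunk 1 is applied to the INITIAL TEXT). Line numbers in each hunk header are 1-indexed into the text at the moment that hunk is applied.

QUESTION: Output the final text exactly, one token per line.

Answer: cwss
tnw
dqied
tcttj
vlux
ddig
wqdjq
whmal

Derivation:
Hunk 1: at line 4 remove [gbj,jln] add [uln,wqdjq] -> 7 lines: cwss tnw ljyyz ltld uln wqdjq whmal
Hunk 2: at line 2 remove [ljyyz] add [dqied,tcttj,qtxv] -> 9 lines: cwss tnw dqied tcttj qtxv ltld uln wqdjq whmal
Hunk 3: at line 3 remove [qtxv,ltld,uln] add [vlux,ddig] -> 8 lines: cwss tnw dqied tcttj vlux ddig wqdjq whmal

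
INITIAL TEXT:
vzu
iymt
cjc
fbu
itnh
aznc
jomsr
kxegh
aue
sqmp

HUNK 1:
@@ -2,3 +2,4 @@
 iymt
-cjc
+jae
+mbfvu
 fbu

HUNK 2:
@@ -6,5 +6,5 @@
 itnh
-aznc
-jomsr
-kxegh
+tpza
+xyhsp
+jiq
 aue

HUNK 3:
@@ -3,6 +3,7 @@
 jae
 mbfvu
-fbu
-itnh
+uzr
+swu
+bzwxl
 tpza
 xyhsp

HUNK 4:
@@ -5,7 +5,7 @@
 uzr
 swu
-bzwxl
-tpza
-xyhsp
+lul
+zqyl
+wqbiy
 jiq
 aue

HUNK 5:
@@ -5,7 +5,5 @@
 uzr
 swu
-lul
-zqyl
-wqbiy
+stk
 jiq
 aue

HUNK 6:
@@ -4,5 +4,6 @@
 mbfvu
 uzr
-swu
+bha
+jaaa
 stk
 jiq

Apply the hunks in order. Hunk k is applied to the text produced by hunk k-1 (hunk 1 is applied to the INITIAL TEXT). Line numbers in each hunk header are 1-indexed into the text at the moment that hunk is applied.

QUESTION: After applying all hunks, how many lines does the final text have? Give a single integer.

Answer: 11

Derivation:
Hunk 1: at line 2 remove [cjc] add [jae,mbfvu] -> 11 lines: vzu iymt jae mbfvu fbu itnh aznc jomsr kxegh aue sqmp
Hunk 2: at line 6 remove [aznc,jomsr,kxegh] add [tpza,xyhsp,jiq] -> 11 lines: vzu iymt jae mbfvu fbu itnh tpza xyhsp jiq aue sqmp
Hunk 3: at line 3 remove [fbu,itnh] add [uzr,swu,bzwxl] -> 12 lines: vzu iymt jae mbfvu uzr swu bzwxl tpza xyhsp jiq aue sqmp
Hunk 4: at line 5 remove [bzwxl,tpza,xyhsp] add [lul,zqyl,wqbiy] -> 12 lines: vzu iymt jae mbfvu uzr swu lul zqyl wqbiy jiq aue sqmp
Hunk 5: at line 5 remove [lul,zqyl,wqbiy] add [stk] -> 10 lines: vzu iymt jae mbfvu uzr swu stk jiq aue sqmp
Hunk 6: at line 4 remove [swu] add [bha,jaaa] -> 11 lines: vzu iymt jae mbfvu uzr bha jaaa stk jiq aue sqmp
Final line count: 11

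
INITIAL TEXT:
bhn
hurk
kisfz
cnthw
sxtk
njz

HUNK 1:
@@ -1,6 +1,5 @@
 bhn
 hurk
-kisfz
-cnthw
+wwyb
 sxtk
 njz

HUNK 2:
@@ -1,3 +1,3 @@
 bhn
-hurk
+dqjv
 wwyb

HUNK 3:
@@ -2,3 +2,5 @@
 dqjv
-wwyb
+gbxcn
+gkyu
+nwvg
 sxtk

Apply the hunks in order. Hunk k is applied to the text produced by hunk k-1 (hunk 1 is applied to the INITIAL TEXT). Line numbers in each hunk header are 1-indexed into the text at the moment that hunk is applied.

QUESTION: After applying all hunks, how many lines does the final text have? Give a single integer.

Answer: 7

Derivation:
Hunk 1: at line 1 remove [kisfz,cnthw] add [wwyb] -> 5 lines: bhn hurk wwyb sxtk njz
Hunk 2: at line 1 remove [hurk] add [dqjv] -> 5 lines: bhn dqjv wwyb sxtk njz
Hunk 3: at line 2 remove [wwyb] add [gbxcn,gkyu,nwvg] -> 7 lines: bhn dqjv gbxcn gkyu nwvg sxtk njz
Final line count: 7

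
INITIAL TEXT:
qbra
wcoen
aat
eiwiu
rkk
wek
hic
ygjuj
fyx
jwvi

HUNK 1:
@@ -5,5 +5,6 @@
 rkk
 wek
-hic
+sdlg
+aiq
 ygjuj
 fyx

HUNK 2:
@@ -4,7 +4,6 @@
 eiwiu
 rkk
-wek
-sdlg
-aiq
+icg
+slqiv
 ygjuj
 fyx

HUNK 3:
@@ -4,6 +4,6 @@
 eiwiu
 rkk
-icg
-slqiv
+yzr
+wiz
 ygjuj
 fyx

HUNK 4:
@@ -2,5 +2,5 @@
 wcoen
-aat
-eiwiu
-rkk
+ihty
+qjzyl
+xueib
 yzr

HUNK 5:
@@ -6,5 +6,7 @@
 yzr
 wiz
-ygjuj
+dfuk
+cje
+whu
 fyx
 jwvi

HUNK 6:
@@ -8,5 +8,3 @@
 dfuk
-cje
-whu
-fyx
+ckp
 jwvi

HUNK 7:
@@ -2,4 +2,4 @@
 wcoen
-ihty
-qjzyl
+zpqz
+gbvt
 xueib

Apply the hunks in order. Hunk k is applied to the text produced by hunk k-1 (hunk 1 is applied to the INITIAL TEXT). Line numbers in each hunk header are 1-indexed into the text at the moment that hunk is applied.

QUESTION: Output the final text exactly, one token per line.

Hunk 1: at line 5 remove [hic] add [sdlg,aiq] -> 11 lines: qbra wcoen aat eiwiu rkk wek sdlg aiq ygjuj fyx jwvi
Hunk 2: at line 4 remove [wek,sdlg,aiq] add [icg,slqiv] -> 10 lines: qbra wcoen aat eiwiu rkk icg slqiv ygjuj fyx jwvi
Hunk 3: at line 4 remove [icg,slqiv] add [yzr,wiz] -> 10 lines: qbra wcoen aat eiwiu rkk yzr wiz ygjuj fyx jwvi
Hunk 4: at line 2 remove [aat,eiwiu,rkk] add [ihty,qjzyl,xueib] -> 10 lines: qbra wcoen ihty qjzyl xueib yzr wiz ygjuj fyx jwvi
Hunk 5: at line 6 remove [ygjuj] add [dfuk,cje,whu] -> 12 lines: qbra wcoen ihty qjzyl xueib yzr wiz dfuk cje whu fyx jwvi
Hunk 6: at line 8 remove [cje,whu,fyx] add [ckp] -> 10 lines: qbra wcoen ihty qjzyl xueib yzr wiz dfuk ckp jwvi
Hunk 7: at line 2 remove [ihty,qjzyl] add [zpqz,gbvt] -> 10 lines: qbra wcoen zpqz gbvt xueib yzr wiz dfuk ckp jwvi

Answer: qbra
wcoen
zpqz
gbvt
xueib
yzr
wiz
dfuk
ckp
jwvi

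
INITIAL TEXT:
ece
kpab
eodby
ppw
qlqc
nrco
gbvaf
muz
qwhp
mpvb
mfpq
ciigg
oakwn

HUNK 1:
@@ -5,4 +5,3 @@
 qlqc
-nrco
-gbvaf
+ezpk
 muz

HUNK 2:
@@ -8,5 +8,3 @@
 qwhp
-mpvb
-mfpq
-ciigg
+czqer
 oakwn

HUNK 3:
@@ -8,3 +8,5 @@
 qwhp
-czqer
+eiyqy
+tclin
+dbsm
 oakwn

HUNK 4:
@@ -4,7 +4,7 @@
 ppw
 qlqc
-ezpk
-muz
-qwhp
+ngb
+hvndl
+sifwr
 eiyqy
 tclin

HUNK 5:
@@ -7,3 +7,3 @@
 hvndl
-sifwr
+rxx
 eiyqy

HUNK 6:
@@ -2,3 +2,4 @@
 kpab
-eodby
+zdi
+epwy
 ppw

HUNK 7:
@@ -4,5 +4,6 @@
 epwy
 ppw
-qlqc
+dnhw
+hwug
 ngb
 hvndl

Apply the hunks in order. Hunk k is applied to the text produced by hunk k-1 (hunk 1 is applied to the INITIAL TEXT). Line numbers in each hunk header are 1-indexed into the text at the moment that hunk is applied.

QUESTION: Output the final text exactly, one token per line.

Hunk 1: at line 5 remove [nrco,gbvaf] add [ezpk] -> 12 lines: ece kpab eodby ppw qlqc ezpk muz qwhp mpvb mfpq ciigg oakwn
Hunk 2: at line 8 remove [mpvb,mfpq,ciigg] add [czqer] -> 10 lines: ece kpab eodby ppw qlqc ezpk muz qwhp czqer oakwn
Hunk 3: at line 8 remove [czqer] add [eiyqy,tclin,dbsm] -> 12 lines: ece kpab eodby ppw qlqc ezpk muz qwhp eiyqy tclin dbsm oakwn
Hunk 4: at line 4 remove [ezpk,muz,qwhp] add [ngb,hvndl,sifwr] -> 12 lines: ece kpab eodby ppw qlqc ngb hvndl sifwr eiyqy tclin dbsm oakwn
Hunk 5: at line 7 remove [sifwr] add [rxx] -> 12 lines: ece kpab eodby ppw qlqc ngb hvndl rxx eiyqy tclin dbsm oakwn
Hunk 6: at line 2 remove [eodby] add [zdi,epwy] -> 13 lines: ece kpab zdi epwy ppw qlqc ngb hvndl rxx eiyqy tclin dbsm oakwn
Hunk 7: at line 4 remove [qlqc] add [dnhw,hwug] -> 14 lines: ece kpab zdi epwy ppw dnhw hwug ngb hvndl rxx eiyqy tclin dbsm oakwn

Answer: ece
kpab
zdi
epwy
ppw
dnhw
hwug
ngb
hvndl
rxx
eiyqy
tclin
dbsm
oakwn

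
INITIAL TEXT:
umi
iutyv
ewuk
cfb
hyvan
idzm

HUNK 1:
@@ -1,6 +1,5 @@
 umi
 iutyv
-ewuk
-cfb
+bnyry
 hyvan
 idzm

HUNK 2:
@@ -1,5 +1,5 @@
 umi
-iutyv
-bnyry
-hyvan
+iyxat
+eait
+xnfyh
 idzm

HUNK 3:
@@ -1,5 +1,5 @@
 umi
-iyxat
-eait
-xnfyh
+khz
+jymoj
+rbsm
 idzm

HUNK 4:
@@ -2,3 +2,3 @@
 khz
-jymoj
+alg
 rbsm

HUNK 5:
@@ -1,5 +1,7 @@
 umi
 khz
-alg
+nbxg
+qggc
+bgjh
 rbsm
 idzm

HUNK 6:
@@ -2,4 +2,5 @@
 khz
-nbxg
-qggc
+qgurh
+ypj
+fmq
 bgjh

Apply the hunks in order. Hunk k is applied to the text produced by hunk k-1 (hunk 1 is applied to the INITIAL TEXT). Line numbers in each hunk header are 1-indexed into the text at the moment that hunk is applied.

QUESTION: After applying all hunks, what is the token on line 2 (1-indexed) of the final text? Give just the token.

Hunk 1: at line 1 remove [ewuk,cfb] add [bnyry] -> 5 lines: umi iutyv bnyry hyvan idzm
Hunk 2: at line 1 remove [iutyv,bnyry,hyvan] add [iyxat,eait,xnfyh] -> 5 lines: umi iyxat eait xnfyh idzm
Hunk 3: at line 1 remove [iyxat,eait,xnfyh] add [khz,jymoj,rbsm] -> 5 lines: umi khz jymoj rbsm idzm
Hunk 4: at line 2 remove [jymoj] add [alg] -> 5 lines: umi khz alg rbsm idzm
Hunk 5: at line 1 remove [alg] add [nbxg,qggc,bgjh] -> 7 lines: umi khz nbxg qggc bgjh rbsm idzm
Hunk 6: at line 2 remove [nbxg,qggc] add [qgurh,ypj,fmq] -> 8 lines: umi khz qgurh ypj fmq bgjh rbsm idzm
Final line 2: khz

Answer: khz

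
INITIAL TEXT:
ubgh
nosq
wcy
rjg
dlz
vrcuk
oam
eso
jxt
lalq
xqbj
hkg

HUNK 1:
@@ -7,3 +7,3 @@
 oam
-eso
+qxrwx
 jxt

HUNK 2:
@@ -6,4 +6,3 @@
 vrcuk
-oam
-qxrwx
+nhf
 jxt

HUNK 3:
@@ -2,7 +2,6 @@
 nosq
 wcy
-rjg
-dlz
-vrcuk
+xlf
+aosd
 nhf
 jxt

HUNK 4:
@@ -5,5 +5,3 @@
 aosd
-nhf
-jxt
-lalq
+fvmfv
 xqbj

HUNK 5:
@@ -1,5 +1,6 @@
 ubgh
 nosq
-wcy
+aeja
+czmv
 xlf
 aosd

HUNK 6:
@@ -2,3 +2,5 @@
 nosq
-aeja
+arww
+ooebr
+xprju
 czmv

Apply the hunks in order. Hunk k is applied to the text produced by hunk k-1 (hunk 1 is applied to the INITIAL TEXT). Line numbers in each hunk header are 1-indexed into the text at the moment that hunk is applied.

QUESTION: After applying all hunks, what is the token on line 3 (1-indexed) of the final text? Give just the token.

Hunk 1: at line 7 remove [eso] add [qxrwx] -> 12 lines: ubgh nosq wcy rjg dlz vrcuk oam qxrwx jxt lalq xqbj hkg
Hunk 2: at line 6 remove [oam,qxrwx] add [nhf] -> 11 lines: ubgh nosq wcy rjg dlz vrcuk nhf jxt lalq xqbj hkg
Hunk 3: at line 2 remove [rjg,dlz,vrcuk] add [xlf,aosd] -> 10 lines: ubgh nosq wcy xlf aosd nhf jxt lalq xqbj hkg
Hunk 4: at line 5 remove [nhf,jxt,lalq] add [fvmfv] -> 8 lines: ubgh nosq wcy xlf aosd fvmfv xqbj hkg
Hunk 5: at line 1 remove [wcy] add [aeja,czmv] -> 9 lines: ubgh nosq aeja czmv xlf aosd fvmfv xqbj hkg
Hunk 6: at line 2 remove [aeja] add [arww,ooebr,xprju] -> 11 lines: ubgh nosq arww ooebr xprju czmv xlf aosd fvmfv xqbj hkg
Final line 3: arww

Answer: arww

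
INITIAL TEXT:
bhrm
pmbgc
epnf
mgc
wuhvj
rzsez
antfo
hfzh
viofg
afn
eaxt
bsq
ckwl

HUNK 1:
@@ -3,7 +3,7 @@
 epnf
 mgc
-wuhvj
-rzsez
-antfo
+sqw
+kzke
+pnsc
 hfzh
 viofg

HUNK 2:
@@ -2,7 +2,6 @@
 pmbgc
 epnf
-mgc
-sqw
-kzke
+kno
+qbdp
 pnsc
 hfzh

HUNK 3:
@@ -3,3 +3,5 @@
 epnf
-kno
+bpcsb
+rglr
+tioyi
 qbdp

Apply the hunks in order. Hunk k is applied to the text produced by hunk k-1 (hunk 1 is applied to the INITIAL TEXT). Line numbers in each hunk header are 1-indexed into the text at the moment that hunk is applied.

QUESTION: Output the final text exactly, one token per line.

Hunk 1: at line 3 remove [wuhvj,rzsez,antfo] add [sqw,kzke,pnsc] -> 13 lines: bhrm pmbgc epnf mgc sqw kzke pnsc hfzh viofg afn eaxt bsq ckwl
Hunk 2: at line 2 remove [mgc,sqw,kzke] add [kno,qbdp] -> 12 lines: bhrm pmbgc epnf kno qbdp pnsc hfzh viofg afn eaxt bsq ckwl
Hunk 3: at line 3 remove [kno] add [bpcsb,rglr,tioyi] -> 14 lines: bhrm pmbgc epnf bpcsb rglr tioyi qbdp pnsc hfzh viofg afn eaxt bsq ckwl

Answer: bhrm
pmbgc
epnf
bpcsb
rglr
tioyi
qbdp
pnsc
hfzh
viofg
afn
eaxt
bsq
ckwl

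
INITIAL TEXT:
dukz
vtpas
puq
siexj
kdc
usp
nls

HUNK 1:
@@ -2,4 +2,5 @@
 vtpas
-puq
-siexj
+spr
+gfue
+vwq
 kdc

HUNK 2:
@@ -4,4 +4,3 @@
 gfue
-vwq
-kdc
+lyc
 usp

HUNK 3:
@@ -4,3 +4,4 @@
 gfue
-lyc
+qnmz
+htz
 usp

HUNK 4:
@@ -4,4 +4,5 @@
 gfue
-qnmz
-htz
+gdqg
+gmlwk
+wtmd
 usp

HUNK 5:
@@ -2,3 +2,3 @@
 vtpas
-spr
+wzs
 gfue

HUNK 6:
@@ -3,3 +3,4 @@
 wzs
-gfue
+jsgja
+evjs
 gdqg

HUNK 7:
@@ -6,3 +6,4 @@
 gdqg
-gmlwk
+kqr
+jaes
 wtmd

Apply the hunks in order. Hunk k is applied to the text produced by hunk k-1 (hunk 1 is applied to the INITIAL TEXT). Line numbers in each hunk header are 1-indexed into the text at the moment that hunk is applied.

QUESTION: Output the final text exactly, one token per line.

Hunk 1: at line 2 remove [puq,siexj] add [spr,gfue,vwq] -> 8 lines: dukz vtpas spr gfue vwq kdc usp nls
Hunk 2: at line 4 remove [vwq,kdc] add [lyc] -> 7 lines: dukz vtpas spr gfue lyc usp nls
Hunk 3: at line 4 remove [lyc] add [qnmz,htz] -> 8 lines: dukz vtpas spr gfue qnmz htz usp nls
Hunk 4: at line 4 remove [qnmz,htz] add [gdqg,gmlwk,wtmd] -> 9 lines: dukz vtpas spr gfue gdqg gmlwk wtmd usp nls
Hunk 5: at line 2 remove [spr] add [wzs] -> 9 lines: dukz vtpas wzs gfue gdqg gmlwk wtmd usp nls
Hunk 6: at line 3 remove [gfue] add [jsgja,evjs] -> 10 lines: dukz vtpas wzs jsgja evjs gdqg gmlwk wtmd usp nls
Hunk 7: at line 6 remove [gmlwk] add [kqr,jaes] -> 11 lines: dukz vtpas wzs jsgja evjs gdqg kqr jaes wtmd usp nls

Answer: dukz
vtpas
wzs
jsgja
evjs
gdqg
kqr
jaes
wtmd
usp
nls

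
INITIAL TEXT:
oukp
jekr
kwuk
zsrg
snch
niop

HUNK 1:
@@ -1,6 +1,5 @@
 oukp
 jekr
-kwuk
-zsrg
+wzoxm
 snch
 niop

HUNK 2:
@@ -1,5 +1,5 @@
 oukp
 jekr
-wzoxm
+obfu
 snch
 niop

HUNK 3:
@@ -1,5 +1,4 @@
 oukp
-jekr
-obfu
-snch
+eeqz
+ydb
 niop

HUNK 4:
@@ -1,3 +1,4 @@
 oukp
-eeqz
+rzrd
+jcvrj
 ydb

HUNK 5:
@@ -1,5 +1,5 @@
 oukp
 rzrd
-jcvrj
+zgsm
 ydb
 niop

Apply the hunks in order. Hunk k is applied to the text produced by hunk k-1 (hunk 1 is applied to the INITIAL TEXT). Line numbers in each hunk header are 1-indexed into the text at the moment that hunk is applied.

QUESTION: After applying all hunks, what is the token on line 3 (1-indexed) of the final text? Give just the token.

Answer: zgsm

Derivation:
Hunk 1: at line 1 remove [kwuk,zsrg] add [wzoxm] -> 5 lines: oukp jekr wzoxm snch niop
Hunk 2: at line 1 remove [wzoxm] add [obfu] -> 5 lines: oukp jekr obfu snch niop
Hunk 3: at line 1 remove [jekr,obfu,snch] add [eeqz,ydb] -> 4 lines: oukp eeqz ydb niop
Hunk 4: at line 1 remove [eeqz] add [rzrd,jcvrj] -> 5 lines: oukp rzrd jcvrj ydb niop
Hunk 5: at line 1 remove [jcvrj] add [zgsm] -> 5 lines: oukp rzrd zgsm ydb niop
Final line 3: zgsm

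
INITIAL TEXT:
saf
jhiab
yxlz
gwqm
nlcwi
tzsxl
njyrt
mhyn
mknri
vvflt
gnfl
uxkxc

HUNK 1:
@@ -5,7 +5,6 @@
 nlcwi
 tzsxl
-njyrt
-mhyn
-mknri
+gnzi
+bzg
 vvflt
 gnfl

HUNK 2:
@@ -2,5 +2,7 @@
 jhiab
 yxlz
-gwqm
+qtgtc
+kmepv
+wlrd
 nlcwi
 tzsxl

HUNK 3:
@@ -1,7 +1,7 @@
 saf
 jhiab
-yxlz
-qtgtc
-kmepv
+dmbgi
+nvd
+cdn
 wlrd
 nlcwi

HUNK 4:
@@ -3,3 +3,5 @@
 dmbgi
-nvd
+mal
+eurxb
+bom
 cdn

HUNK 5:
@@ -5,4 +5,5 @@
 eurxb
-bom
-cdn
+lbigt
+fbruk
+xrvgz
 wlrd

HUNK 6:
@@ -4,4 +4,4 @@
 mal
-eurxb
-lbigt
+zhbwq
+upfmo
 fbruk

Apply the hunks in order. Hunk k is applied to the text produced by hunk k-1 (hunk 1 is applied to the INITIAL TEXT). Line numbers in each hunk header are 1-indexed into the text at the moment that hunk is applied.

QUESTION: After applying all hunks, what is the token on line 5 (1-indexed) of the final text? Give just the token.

Hunk 1: at line 5 remove [njyrt,mhyn,mknri] add [gnzi,bzg] -> 11 lines: saf jhiab yxlz gwqm nlcwi tzsxl gnzi bzg vvflt gnfl uxkxc
Hunk 2: at line 2 remove [gwqm] add [qtgtc,kmepv,wlrd] -> 13 lines: saf jhiab yxlz qtgtc kmepv wlrd nlcwi tzsxl gnzi bzg vvflt gnfl uxkxc
Hunk 3: at line 1 remove [yxlz,qtgtc,kmepv] add [dmbgi,nvd,cdn] -> 13 lines: saf jhiab dmbgi nvd cdn wlrd nlcwi tzsxl gnzi bzg vvflt gnfl uxkxc
Hunk 4: at line 3 remove [nvd] add [mal,eurxb,bom] -> 15 lines: saf jhiab dmbgi mal eurxb bom cdn wlrd nlcwi tzsxl gnzi bzg vvflt gnfl uxkxc
Hunk 5: at line 5 remove [bom,cdn] add [lbigt,fbruk,xrvgz] -> 16 lines: saf jhiab dmbgi mal eurxb lbigt fbruk xrvgz wlrd nlcwi tzsxl gnzi bzg vvflt gnfl uxkxc
Hunk 6: at line 4 remove [eurxb,lbigt] add [zhbwq,upfmo] -> 16 lines: saf jhiab dmbgi mal zhbwq upfmo fbruk xrvgz wlrd nlcwi tzsxl gnzi bzg vvflt gnfl uxkxc
Final line 5: zhbwq

Answer: zhbwq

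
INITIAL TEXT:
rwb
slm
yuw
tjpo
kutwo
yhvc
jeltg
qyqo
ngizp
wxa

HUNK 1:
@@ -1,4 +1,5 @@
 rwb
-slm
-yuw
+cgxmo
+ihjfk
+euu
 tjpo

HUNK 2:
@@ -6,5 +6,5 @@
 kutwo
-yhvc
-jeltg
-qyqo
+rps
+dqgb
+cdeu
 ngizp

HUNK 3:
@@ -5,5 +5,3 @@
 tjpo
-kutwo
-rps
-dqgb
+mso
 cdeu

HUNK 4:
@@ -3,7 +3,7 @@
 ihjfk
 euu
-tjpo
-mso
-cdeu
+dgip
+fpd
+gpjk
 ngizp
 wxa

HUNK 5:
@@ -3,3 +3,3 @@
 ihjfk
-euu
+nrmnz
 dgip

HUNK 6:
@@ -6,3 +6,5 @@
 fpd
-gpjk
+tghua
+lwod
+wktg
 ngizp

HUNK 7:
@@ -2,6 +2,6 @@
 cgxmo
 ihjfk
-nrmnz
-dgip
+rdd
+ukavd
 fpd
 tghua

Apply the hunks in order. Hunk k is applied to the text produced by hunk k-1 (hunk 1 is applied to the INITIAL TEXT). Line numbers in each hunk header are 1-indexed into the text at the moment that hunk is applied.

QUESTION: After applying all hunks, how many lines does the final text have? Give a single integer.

Answer: 11

Derivation:
Hunk 1: at line 1 remove [slm,yuw] add [cgxmo,ihjfk,euu] -> 11 lines: rwb cgxmo ihjfk euu tjpo kutwo yhvc jeltg qyqo ngizp wxa
Hunk 2: at line 6 remove [yhvc,jeltg,qyqo] add [rps,dqgb,cdeu] -> 11 lines: rwb cgxmo ihjfk euu tjpo kutwo rps dqgb cdeu ngizp wxa
Hunk 3: at line 5 remove [kutwo,rps,dqgb] add [mso] -> 9 lines: rwb cgxmo ihjfk euu tjpo mso cdeu ngizp wxa
Hunk 4: at line 3 remove [tjpo,mso,cdeu] add [dgip,fpd,gpjk] -> 9 lines: rwb cgxmo ihjfk euu dgip fpd gpjk ngizp wxa
Hunk 5: at line 3 remove [euu] add [nrmnz] -> 9 lines: rwb cgxmo ihjfk nrmnz dgip fpd gpjk ngizp wxa
Hunk 6: at line 6 remove [gpjk] add [tghua,lwod,wktg] -> 11 lines: rwb cgxmo ihjfk nrmnz dgip fpd tghua lwod wktg ngizp wxa
Hunk 7: at line 2 remove [nrmnz,dgip] add [rdd,ukavd] -> 11 lines: rwb cgxmo ihjfk rdd ukavd fpd tghua lwod wktg ngizp wxa
Final line count: 11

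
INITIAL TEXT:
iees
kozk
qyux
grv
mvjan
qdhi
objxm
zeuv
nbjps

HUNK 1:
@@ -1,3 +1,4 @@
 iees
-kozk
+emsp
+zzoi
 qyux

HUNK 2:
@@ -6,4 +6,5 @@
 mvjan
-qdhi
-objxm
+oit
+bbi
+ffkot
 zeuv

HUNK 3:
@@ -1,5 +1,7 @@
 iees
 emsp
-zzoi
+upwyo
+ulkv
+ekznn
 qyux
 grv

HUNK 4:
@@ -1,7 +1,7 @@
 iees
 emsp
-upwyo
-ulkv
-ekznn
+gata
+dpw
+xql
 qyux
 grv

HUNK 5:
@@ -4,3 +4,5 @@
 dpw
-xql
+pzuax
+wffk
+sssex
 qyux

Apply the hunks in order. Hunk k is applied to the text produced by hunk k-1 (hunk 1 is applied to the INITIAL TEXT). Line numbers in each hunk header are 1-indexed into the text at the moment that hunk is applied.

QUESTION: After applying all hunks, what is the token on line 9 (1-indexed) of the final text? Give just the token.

Hunk 1: at line 1 remove [kozk] add [emsp,zzoi] -> 10 lines: iees emsp zzoi qyux grv mvjan qdhi objxm zeuv nbjps
Hunk 2: at line 6 remove [qdhi,objxm] add [oit,bbi,ffkot] -> 11 lines: iees emsp zzoi qyux grv mvjan oit bbi ffkot zeuv nbjps
Hunk 3: at line 1 remove [zzoi] add [upwyo,ulkv,ekznn] -> 13 lines: iees emsp upwyo ulkv ekznn qyux grv mvjan oit bbi ffkot zeuv nbjps
Hunk 4: at line 1 remove [upwyo,ulkv,ekznn] add [gata,dpw,xql] -> 13 lines: iees emsp gata dpw xql qyux grv mvjan oit bbi ffkot zeuv nbjps
Hunk 5: at line 4 remove [xql] add [pzuax,wffk,sssex] -> 15 lines: iees emsp gata dpw pzuax wffk sssex qyux grv mvjan oit bbi ffkot zeuv nbjps
Final line 9: grv

Answer: grv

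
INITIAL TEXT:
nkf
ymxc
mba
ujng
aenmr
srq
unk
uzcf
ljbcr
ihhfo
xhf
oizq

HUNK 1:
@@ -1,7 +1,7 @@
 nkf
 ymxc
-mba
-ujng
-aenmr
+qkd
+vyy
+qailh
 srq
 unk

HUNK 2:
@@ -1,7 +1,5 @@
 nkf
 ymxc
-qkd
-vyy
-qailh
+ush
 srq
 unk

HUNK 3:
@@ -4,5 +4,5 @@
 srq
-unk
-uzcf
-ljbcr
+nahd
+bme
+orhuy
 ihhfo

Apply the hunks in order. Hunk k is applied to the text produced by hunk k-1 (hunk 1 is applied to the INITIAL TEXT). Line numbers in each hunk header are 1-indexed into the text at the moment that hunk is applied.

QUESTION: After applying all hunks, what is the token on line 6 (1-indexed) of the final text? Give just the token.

Hunk 1: at line 1 remove [mba,ujng,aenmr] add [qkd,vyy,qailh] -> 12 lines: nkf ymxc qkd vyy qailh srq unk uzcf ljbcr ihhfo xhf oizq
Hunk 2: at line 1 remove [qkd,vyy,qailh] add [ush] -> 10 lines: nkf ymxc ush srq unk uzcf ljbcr ihhfo xhf oizq
Hunk 3: at line 4 remove [unk,uzcf,ljbcr] add [nahd,bme,orhuy] -> 10 lines: nkf ymxc ush srq nahd bme orhuy ihhfo xhf oizq
Final line 6: bme

Answer: bme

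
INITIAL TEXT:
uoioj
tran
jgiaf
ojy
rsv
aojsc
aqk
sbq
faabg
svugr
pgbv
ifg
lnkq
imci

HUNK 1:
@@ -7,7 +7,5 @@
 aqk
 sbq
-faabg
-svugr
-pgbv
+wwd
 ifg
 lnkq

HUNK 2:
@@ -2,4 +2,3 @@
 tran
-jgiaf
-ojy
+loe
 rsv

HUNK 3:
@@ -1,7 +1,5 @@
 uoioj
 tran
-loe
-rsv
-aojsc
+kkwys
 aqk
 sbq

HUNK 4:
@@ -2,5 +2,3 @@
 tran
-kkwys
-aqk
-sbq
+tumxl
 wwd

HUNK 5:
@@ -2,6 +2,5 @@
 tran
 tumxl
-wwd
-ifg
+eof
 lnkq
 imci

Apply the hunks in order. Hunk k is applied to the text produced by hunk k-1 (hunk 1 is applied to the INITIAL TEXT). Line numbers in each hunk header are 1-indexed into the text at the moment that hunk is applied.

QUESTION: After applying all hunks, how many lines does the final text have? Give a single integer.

Hunk 1: at line 7 remove [faabg,svugr,pgbv] add [wwd] -> 12 lines: uoioj tran jgiaf ojy rsv aojsc aqk sbq wwd ifg lnkq imci
Hunk 2: at line 2 remove [jgiaf,ojy] add [loe] -> 11 lines: uoioj tran loe rsv aojsc aqk sbq wwd ifg lnkq imci
Hunk 3: at line 1 remove [loe,rsv,aojsc] add [kkwys] -> 9 lines: uoioj tran kkwys aqk sbq wwd ifg lnkq imci
Hunk 4: at line 2 remove [kkwys,aqk,sbq] add [tumxl] -> 7 lines: uoioj tran tumxl wwd ifg lnkq imci
Hunk 5: at line 2 remove [wwd,ifg] add [eof] -> 6 lines: uoioj tran tumxl eof lnkq imci
Final line count: 6

Answer: 6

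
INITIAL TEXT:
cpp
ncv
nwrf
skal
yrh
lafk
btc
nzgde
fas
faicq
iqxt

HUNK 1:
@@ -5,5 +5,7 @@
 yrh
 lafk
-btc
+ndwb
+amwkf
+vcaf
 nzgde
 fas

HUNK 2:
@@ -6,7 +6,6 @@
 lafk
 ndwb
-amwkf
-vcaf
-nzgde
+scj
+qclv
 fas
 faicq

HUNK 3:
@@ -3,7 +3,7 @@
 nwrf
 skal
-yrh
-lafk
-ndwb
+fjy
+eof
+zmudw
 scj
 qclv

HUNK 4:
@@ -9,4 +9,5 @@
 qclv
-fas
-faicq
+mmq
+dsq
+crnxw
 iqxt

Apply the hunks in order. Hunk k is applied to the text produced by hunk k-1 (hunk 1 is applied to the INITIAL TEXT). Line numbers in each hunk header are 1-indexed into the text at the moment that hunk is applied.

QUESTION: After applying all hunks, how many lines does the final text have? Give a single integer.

Answer: 13

Derivation:
Hunk 1: at line 5 remove [btc] add [ndwb,amwkf,vcaf] -> 13 lines: cpp ncv nwrf skal yrh lafk ndwb amwkf vcaf nzgde fas faicq iqxt
Hunk 2: at line 6 remove [amwkf,vcaf,nzgde] add [scj,qclv] -> 12 lines: cpp ncv nwrf skal yrh lafk ndwb scj qclv fas faicq iqxt
Hunk 3: at line 3 remove [yrh,lafk,ndwb] add [fjy,eof,zmudw] -> 12 lines: cpp ncv nwrf skal fjy eof zmudw scj qclv fas faicq iqxt
Hunk 4: at line 9 remove [fas,faicq] add [mmq,dsq,crnxw] -> 13 lines: cpp ncv nwrf skal fjy eof zmudw scj qclv mmq dsq crnxw iqxt
Final line count: 13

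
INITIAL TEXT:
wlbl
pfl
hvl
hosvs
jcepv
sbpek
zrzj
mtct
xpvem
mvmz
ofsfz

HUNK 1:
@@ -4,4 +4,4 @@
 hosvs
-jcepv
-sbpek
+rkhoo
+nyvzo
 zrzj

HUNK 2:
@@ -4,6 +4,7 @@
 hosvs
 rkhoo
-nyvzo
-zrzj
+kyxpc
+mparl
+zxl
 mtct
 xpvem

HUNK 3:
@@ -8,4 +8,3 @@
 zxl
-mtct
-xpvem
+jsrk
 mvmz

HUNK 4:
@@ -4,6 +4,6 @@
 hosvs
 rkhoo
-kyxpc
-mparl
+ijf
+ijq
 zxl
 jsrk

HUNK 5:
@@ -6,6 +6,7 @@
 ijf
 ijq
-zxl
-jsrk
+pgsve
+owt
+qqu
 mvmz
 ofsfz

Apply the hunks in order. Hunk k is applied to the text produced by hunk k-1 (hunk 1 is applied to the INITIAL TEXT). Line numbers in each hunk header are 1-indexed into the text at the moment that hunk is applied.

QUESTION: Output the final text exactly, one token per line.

Hunk 1: at line 4 remove [jcepv,sbpek] add [rkhoo,nyvzo] -> 11 lines: wlbl pfl hvl hosvs rkhoo nyvzo zrzj mtct xpvem mvmz ofsfz
Hunk 2: at line 4 remove [nyvzo,zrzj] add [kyxpc,mparl,zxl] -> 12 lines: wlbl pfl hvl hosvs rkhoo kyxpc mparl zxl mtct xpvem mvmz ofsfz
Hunk 3: at line 8 remove [mtct,xpvem] add [jsrk] -> 11 lines: wlbl pfl hvl hosvs rkhoo kyxpc mparl zxl jsrk mvmz ofsfz
Hunk 4: at line 4 remove [kyxpc,mparl] add [ijf,ijq] -> 11 lines: wlbl pfl hvl hosvs rkhoo ijf ijq zxl jsrk mvmz ofsfz
Hunk 5: at line 6 remove [zxl,jsrk] add [pgsve,owt,qqu] -> 12 lines: wlbl pfl hvl hosvs rkhoo ijf ijq pgsve owt qqu mvmz ofsfz

Answer: wlbl
pfl
hvl
hosvs
rkhoo
ijf
ijq
pgsve
owt
qqu
mvmz
ofsfz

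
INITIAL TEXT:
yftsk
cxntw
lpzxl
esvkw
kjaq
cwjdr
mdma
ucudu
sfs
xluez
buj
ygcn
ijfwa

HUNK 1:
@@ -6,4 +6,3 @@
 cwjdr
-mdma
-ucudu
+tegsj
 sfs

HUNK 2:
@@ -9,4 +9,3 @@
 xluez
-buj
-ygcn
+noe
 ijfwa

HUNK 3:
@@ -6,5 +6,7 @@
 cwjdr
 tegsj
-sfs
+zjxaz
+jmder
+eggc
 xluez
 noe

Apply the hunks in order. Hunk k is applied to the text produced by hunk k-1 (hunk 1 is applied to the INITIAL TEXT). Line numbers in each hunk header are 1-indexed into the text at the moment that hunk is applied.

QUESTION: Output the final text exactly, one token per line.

Answer: yftsk
cxntw
lpzxl
esvkw
kjaq
cwjdr
tegsj
zjxaz
jmder
eggc
xluez
noe
ijfwa

Derivation:
Hunk 1: at line 6 remove [mdma,ucudu] add [tegsj] -> 12 lines: yftsk cxntw lpzxl esvkw kjaq cwjdr tegsj sfs xluez buj ygcn ijfwa
Hunk 2: at line 9 remove [buj,ygcn] add [noe] -> 11 lines: yftsk cxntw lpzxl esvkw kjaq cwjdr tegsj sfs xluez noe ijfwa
Hunk 3: at line 6 remove [sfs] add [zjxaz,jmder,eggc] -> 13 lines: yftsk cxntw lpzxl esvkw kjaq cwjdr tegsj zjxaz jmder eggc xluez noe ijfwa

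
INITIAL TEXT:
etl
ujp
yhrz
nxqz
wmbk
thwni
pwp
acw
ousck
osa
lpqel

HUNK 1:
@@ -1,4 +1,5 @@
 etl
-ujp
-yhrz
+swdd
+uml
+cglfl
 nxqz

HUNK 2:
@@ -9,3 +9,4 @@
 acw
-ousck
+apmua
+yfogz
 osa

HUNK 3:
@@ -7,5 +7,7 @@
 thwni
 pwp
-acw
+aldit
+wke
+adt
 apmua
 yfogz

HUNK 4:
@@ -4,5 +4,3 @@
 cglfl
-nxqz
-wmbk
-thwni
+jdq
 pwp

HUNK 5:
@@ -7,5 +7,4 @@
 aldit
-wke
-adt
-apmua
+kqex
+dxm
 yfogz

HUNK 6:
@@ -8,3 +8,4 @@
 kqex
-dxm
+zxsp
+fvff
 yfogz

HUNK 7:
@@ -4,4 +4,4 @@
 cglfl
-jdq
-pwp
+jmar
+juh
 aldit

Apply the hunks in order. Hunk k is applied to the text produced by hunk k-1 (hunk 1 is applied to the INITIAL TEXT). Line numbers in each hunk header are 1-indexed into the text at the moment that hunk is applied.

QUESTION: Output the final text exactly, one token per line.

Answer: etl
swdd
uml
cglfl
jmar
juh
aldit
kqex
zxsp
fvff
yfogz
osa
lpqel

Derivation:
Hunk 1: at line 1 remove [ujp,yhrz] add [swdd,uml,cglfl] -> 12 lines: etl swdd uml cglfl nxqz wmbk thwni pwp acw ousck osa lpqel
Hunk 2: at line 9 remove [ousck] add [apmua,yfogz] -> 13 lines: etl swdd uml cglfl nxqz wmbk thwni pwp acw apmua yfogz osa lpqel
Hunk 3: at line 7 remove [acw] add [aldit,wke,adt] -> 15 lines: etl swdd uml cglfl nxqz wmbk thwni pwp aldit wke adt apmua yfogz osa lpqel
Hunk 4: at line 4 remove [nxqz,wmbk,thwni] add [jdq] -> 13 lines: etl swdd uml cglfl jdq pwp aldit wke adt apmua yfogz osa lpqel
Hunk 5: at line 7 remove [wke,adt,apmua] add [kqex,dxm] -> 12 lines: etl swdd uml cglfl jdq pwp aldit kqex dxm yfogz osa lpqel
Hunk 6: at line 8 remove [dxm] add [zxsp,fvff] -> 13 lines: etl swdd uml cglfl jdq pwp aldit kqex zxsp fvff yfogz osa lpqel
Hunk 7: at line 4 remove [jdq,pwp] add [jmar,juh] -> 13 lines: etl swdd uml cglfl jmar juh aldit kqex zxsp fvff yfogz osa lpqel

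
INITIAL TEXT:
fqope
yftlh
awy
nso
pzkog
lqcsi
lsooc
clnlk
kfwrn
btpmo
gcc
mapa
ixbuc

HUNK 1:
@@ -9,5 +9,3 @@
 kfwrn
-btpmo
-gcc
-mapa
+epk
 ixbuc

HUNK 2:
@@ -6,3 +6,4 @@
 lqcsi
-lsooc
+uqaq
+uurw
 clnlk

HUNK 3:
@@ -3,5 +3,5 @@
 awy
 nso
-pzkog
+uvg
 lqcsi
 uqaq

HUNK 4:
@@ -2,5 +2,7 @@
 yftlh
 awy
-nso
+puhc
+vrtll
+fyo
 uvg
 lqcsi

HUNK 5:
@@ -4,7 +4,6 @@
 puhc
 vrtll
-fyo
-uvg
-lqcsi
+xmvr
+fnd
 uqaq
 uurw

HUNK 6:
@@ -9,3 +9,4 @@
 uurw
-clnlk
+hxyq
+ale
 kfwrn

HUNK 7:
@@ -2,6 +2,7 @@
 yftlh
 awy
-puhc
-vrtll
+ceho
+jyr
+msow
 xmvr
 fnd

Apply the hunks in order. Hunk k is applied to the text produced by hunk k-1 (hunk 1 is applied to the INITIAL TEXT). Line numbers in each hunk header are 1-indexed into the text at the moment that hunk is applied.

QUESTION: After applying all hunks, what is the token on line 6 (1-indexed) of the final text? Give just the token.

Answer: msow

Derivation:
Hunk 1: at line 9 remove [btpmo,gcc,mapa] add [epk] -> 11 lines: fqope yftlh awy nso pzkog lqcsi lsooc clnlk kfwrn epk ixbuc
Hunk 2: at line 6 remove [lsooc] add [uqaq,uurw] -> 12 lines: fqope yftlh awy nso pzkog lqcsi uqaq uurw clnlk kfwrn epk ixbuc
Hunk 3: at line 3 remove [pzkog] add [uvg] -> 12 lines: fqope yftlh awy nso uvg lqcsi uqaq uurw clnlk kfwrn epk ixbuc
Hunk 4: at line 2 remove [nso] add [puhc,vrtll,fyo] -> 14 lines: fqope yftlh awy puhc vrtll fyo uvg lqcsi uqaq uurw clnlk kfwrn epk ixbuc
Hunk 5: at line 4 remove [fyo,uvg,lqcsi] add [xmvr,fnd] -> 13 lines: fqope yftlh awy puhc vrtll xmvr fnd uqaq uurw clnlk kfwrn epk ixbuc
Hunk 6: at line 9 remove [clnlk] add [hxyq,ale] -> 14 lines: fqope yftlh awy puhc vrtll xmvr fnd uqaq uurw hxyq ale kfwrn epk ixbuc
Hunk 7: at line 2 remove [puhc,vrtll] add [ceho,jyr,msow] -> 15 lines: fqope yftlh awy ceho jyr msow xmvr fnd uqaq uurw hxyq ale kfwrn epk ixbuc
Final line 6: msow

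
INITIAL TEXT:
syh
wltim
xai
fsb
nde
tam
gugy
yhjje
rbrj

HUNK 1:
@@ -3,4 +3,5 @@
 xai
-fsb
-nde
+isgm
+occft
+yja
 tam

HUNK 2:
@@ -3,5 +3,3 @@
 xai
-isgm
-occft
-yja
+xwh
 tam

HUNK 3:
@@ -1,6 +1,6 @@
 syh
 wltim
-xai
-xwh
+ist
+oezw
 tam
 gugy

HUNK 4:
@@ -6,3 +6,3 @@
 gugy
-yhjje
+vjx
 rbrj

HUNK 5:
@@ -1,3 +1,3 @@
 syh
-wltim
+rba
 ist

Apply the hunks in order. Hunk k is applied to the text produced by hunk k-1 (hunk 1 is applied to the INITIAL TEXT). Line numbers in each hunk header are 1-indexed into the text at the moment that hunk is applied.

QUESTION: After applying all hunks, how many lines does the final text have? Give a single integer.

Answer: 8

Derivation:
Hunk 1: at line 3 remove [fsb,nde] add [isgm,occft,yja] -> 10 lines: syh wltim xai isgm occft yja tam gugy yhjje rbrj
Hunk 2: at line 3 remove [isgm,occft,yja] add [xwh] -> 8 lines: syh wltim xai xwh tam gugy yhjje rbrj
Hunk 3: at line 1 remove [xai,xwh] add [ist,oezw] -> 8 lines: syh wltim ist oezw tam gugy yhjje rbrj
Hunk 4: at line 6 remove [yhjje] add [vjx] -> 8 lines: syh wltim ist oezw tam gugy vjx rbrj
Hunk 5: at line 1 remove [wltim] add [rba] -> 8 lines: syh rba ist oezw tam gugy vjx rbrj
Final line count: 8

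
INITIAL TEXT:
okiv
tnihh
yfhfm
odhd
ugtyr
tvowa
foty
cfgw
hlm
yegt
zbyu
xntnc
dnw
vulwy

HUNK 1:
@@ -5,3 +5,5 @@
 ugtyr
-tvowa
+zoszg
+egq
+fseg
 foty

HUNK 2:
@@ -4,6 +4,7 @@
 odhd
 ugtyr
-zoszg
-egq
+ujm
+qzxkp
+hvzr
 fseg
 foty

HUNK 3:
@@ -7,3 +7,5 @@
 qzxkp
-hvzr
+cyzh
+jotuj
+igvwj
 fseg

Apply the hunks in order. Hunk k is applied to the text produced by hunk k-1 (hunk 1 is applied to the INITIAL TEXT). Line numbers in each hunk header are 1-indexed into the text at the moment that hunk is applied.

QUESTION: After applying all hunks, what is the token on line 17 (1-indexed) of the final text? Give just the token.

Answer: xntnc

Derivation:
Hunk 1: at line 5 remove [tvowa] add [zoszg,egq,fseg] -> 16 lines: okiv tnihh yfhfm odhd ugtyr zoszg egq fseg foty cfgw hlm yegt zbyu xntnc dnw vulwy
Hunk 2: at line 4 remove [zoszg,egq] add [ujm,qzxkp,hvzr] -> 17 lines: okiv tnihh yfhfm odhd ugtyr ujm qzxkp hvzr fseg foty cfgw hlm yegt zbyu xntnc dnw vulwy
Hunk 3: at line 7 remove [hvzr] add [cyzh,jotuj,igvwj] -> 19 lines: okiv tnihh yfhfm odhd ugtyr ujm qzxkp cyzh jotuj igvwj fseg foty cfgw hlm yegt zbyu xntnc dnw vulwy
Final line 17: xntnc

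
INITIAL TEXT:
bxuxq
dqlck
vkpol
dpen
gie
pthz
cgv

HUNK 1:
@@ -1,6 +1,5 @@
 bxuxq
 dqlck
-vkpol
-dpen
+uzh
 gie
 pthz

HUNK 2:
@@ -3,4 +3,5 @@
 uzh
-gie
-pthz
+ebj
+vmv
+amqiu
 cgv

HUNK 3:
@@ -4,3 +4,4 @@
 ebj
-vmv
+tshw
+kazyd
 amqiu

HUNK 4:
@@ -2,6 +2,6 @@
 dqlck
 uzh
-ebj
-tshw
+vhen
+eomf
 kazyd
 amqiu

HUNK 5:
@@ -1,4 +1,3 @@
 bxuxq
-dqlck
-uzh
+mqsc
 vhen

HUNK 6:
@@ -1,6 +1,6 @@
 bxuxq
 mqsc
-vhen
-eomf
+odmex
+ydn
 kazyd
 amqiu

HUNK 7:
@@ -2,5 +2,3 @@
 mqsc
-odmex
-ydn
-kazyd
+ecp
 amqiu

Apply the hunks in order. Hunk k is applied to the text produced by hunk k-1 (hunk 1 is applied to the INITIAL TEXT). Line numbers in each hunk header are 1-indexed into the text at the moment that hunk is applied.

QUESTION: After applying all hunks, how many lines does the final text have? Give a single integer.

Hunk 1: at line 1 remove [vkpol,dpen] add [uzh] -> 6 lines: bxuxq dqlck uzh gie pthz cgv
Hunk 2: at line 3 remove [gie,pthz] add [ebj,vmv,amqiu] -> 7 lines: bxuxq dqlck uzh ebj vmv amqiu cgv
Hunk 3: at line 4 remove [vmv] add [tshw,kazyd] -> 8 lines: bxuxq dqlck uzh ebj tshw kazyd amqiu cgv
Hunk 4: at line 2 remove [ebj,tshw] add [vhen,eomf] -> 8 lines: bxuxq dqlck uzh vhen eomf kazyd amqiu cgv
Hunk 5: at line 1 remove [dqlck,uzh] add [mqsc] -> 7 lines: bxuxq mqsc vhen eomf kazyd amqiu cgv
Hunk 6: at line 1 remove [vhen,eomf] add [odmex,ydn] -> 7 lines: bxuxq mqsc odmex ydn kazyd amqiu cgv
Hunk 7: at line 2 remove [odmex,ydn,kazyd] add [ecp] -> 5 lines: bxuxq mqsc ecp amqiu cgv
Final line count: 5

Answer: 5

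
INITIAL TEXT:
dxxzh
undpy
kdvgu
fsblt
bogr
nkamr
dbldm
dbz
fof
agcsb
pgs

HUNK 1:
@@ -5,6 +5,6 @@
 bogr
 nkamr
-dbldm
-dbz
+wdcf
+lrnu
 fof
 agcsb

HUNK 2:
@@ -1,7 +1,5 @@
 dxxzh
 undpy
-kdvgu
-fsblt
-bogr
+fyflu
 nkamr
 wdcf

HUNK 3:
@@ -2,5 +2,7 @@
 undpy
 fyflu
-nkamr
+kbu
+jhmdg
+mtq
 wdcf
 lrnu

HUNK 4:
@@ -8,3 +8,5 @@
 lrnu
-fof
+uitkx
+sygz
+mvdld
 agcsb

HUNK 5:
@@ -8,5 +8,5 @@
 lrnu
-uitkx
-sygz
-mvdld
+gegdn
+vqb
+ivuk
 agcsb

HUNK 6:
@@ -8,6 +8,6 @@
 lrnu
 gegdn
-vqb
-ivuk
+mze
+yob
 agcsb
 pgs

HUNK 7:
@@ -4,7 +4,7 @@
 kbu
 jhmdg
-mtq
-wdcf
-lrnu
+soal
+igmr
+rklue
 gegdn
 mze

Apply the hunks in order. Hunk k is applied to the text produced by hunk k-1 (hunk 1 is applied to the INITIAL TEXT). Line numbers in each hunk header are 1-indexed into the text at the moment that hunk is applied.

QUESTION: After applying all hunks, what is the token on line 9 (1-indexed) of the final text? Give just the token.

Hunk 1: at line 5 remove [dbldm,dbz] add [wdcf,lrnu] -> 11 lines: dxxzh undpy kdvgu fsblt bogr nkamr wdcf lrnu fof agcsb pgs
Hunk 2: at line 1 remove [kdvgu,fsblt,bogr] add [fyflu] -> 9 lines: dxxzh undpy fyflu nkamr wdcf lrnu fof agcsb pgs
Hunk 3: at line 2 remove [nkamr] add [kbu,jhmdg,mtq] -> 11 lines: dxxzh undpy fyflu kbu jhmdg mtq wdcf lrnu fof agcsb pgs
Hunk 4: at line 8 remove [fof] add [uitkx,sygz,mvdld] -> 13 lines: dxxzh undpy fyflu kbu jhmdg mtq wdcf lrnu uitkx sygz mvdld agcsb pgs
Hunk 5: at line 8 remove [uitkx,sygz,mvdld] add [gegdn,vqb,ivuk] -> 13 lines: dxxzh undpy fyflu kbu jhmdg mtq wdcf lrnu gegdn vqb ivuk agcsb pgs
Hunk 6: at line 8 remove [vqb,ivuk] add [mze,yob] -> 13 lines: dxxzh undpy fyflu kbu jhmdg mtq wdcf lrnu gegdn mze yob agcsb pgs
Hunk 7: at line 4 remove [mtq,wdcf,lrnu] add [soal,igmr,rklue] -> 13 lines: dxxzh undpy fyflu kbu jhmdg soal igmr rklue gegdn mze yob agcsb pgs
Final line 9: gegdn

Answer: gegdn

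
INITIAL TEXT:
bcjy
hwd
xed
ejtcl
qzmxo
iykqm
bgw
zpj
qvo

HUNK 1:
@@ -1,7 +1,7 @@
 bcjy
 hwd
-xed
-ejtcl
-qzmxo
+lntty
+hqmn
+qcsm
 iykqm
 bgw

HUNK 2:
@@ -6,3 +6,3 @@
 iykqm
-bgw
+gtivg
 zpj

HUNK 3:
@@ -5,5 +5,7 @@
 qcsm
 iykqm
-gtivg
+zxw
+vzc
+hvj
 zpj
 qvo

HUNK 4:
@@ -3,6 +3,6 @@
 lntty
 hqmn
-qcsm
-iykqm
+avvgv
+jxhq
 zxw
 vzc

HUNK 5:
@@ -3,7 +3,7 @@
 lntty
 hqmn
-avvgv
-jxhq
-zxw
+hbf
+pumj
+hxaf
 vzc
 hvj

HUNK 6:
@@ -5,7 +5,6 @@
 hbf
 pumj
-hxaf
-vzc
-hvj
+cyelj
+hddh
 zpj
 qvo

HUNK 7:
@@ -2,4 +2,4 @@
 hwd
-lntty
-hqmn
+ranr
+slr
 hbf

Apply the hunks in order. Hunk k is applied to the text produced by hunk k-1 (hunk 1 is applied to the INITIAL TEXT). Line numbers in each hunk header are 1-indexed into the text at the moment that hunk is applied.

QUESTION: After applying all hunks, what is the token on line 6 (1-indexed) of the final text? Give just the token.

Hunk 1: at line 1 remove [xed,ejtcl,qzmxo] add [lntty,hqmn,qcsm] -> 9 lines: bcjy hwd lntty hqmn qcsm iykqm bgw zpj qvo
Hunk 2: at line 6 remove [bgw] add [gtivg] -> 9 lines: bcjy hwd lntty hqmn qcsm iykqm gtivg zpj qvo
Hunk 3: at line 5 remove [gtivg] add [zxw,vzc,hvj] -> 11 lines: bcjy hwd lntty hqmn qcsm iykqm zxw vzc hvj zpj qvo
Hunk 4: at line 3 remove [qcsm,iykqm] add [avvgv,jxhq] -> 11 lines: bcjy hwd lntty hqmn avvgv jxhq zxw vzc hvj zpj qvo
Hunk 5: at line 3 remove [avvgv,jxhq,zxw] add [hbf,pumj,hxaf] -> 11 lines: bcjy hwd lntty hqmn hbf pumj hxaf vzc hvj zpj qvo
Hunk 6: at line 5 remove [hxaf,vzc,hvj] add [cyelj,hddh] -> 10 lines: bcjy hwd lntty hqmn hbf pumj cyelj hddh zpj qvo
Hunk 7: at line 2 remove [lntty,hqmn] add [ranr,slr] -> 10 lines: bcjy hwd ranr slr hbf pumj cyelj hddh zpj qvo
Final line 6: pumj

Answer: pumj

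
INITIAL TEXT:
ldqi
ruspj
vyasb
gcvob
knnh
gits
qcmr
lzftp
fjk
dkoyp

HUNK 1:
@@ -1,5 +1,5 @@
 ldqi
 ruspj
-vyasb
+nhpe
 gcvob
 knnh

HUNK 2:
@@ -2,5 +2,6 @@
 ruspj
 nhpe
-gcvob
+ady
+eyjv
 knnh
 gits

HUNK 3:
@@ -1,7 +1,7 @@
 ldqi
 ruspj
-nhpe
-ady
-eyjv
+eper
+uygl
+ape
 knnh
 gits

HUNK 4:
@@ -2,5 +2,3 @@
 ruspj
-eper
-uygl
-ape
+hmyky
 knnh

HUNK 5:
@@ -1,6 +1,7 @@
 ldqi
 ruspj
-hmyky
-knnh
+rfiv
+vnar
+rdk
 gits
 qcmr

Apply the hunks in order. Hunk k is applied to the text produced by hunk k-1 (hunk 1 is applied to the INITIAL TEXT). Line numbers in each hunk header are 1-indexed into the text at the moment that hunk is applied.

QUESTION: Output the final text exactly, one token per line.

Answer: ldqi
ruspj
rfiv
vnar
rdk
gits
qcmr
lzftp
fjk
dkoyp

Derivation:
Hunk 1: at line 1 remove [vyasb] add [nhpe] -> 10 lines: ldqi ruspj nhpe gcvob knnh gits qcmr lzftp fjk dkoyp
Hunk 2: at line 2 remove [gcvob] add [ady,eyjv] -> 11 lines: ldqi ruspj nhpe ady eyjv knnh gits qcmr lzftp fjk dkoyp
Hunk 3: at line 1 remove [nhpe,ady,eyjv] add [eper,uygl,ape] -> 11 lines: ldqi ruspj eper uygl ape knnh gits qcmr lzftp fjk dkoyp
Hunk 4: at line 2 remove [eper,uygl,ape] add [hmyky] -> 9 lines: ldqi ruspj hmyky knnh gits qcmr lzftp fjk dkoyp
Hunk 5: at line 1 remove [hmyky,knnh] add [rfiv,vnar,rdk] -> 10 lines: ldqi ruspj rfiv vnar rdk gits qcmr lzftp fjk dkoyp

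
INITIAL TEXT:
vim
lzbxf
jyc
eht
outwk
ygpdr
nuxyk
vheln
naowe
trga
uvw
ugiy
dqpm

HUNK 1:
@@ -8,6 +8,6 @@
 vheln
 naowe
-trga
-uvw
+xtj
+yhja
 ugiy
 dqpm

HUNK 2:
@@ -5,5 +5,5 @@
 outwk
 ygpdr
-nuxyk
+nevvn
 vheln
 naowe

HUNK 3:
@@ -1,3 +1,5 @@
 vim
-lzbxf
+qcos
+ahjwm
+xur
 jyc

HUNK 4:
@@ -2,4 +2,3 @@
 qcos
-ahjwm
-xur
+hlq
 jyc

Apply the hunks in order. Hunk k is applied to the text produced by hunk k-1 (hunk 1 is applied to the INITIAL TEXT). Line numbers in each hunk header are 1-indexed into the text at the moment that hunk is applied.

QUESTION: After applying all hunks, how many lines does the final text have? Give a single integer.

Hunk 1: at line 8 remove [trga,uvw] add [xtj,yhja] -> 13 lines: vim lzbxf jyc eht outwk ygpdr nuxyk vheln naowe xtj yhja ugiy dqpm
Hunk 2: at line 5 remove [nuxyk] add [nevvn] -> 13 lines: vim lzbxf jyc eht outwk ygpdr nevvn vheln naowe xtj yhja ugiy dqpm
Hunk 3: at line 1 remove [lzbxf] add [qcos,ahjwm,xur] -> 15 lines: vim qcos ahjwm xur jyc eht outwk ygpdr nevvn vheln naowe xtj yhja ugiy dqpm
Hunk 4: at line 2 remove [ahjwm,xur] add [hlq] -> 14 lines: vim qcos hlq jyc eht outwk ygpdr nevvn vheln naowe xtj yhja ugiy dqpm
Final line count: 14

Answer: 14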